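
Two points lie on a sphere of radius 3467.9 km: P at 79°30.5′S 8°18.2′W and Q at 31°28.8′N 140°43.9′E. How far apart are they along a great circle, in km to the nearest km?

7886 km

With latitudes φ₁ = -79.508°, φ₂ = 31.480° and longitude difference Δλ = 149.035°:
cos c = sin φ₁ sin φ₂ + cos φ₁ cos φ₂ cos Δλ = (-0.9833)(0.5222) + (0.1821)(0.8528)(-0.8575) = -0.64663,
so c = arccos(-0.64663) = 2.27396 rad.
Distance = R·c = 3467.9 × 2.2740 ≈ 7886 km.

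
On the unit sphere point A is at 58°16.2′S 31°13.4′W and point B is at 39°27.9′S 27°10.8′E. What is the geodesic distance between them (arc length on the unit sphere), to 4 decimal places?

0.7177

In radians: φ₁ = -1.0170, φ₂ = -0.6888, Δλ = 58.403° = 1.0193 rad.
Haversine: a = sin²(Δφ/2) + cos φ₁ cos φ₂ sin²(Δλ/2) = 0.0267 + (0.5259)(0.7720)(0.2380) = 0.12333.
Central angle c = 2·arcsin(√a) = 0.71768 rad.
On the unit sphere the arc length equals the central angle: 0.7177.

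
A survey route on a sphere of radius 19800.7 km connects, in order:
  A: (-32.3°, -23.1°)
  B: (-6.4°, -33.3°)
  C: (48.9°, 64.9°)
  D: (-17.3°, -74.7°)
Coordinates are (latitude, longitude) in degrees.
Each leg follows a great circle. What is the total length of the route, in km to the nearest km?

90678 km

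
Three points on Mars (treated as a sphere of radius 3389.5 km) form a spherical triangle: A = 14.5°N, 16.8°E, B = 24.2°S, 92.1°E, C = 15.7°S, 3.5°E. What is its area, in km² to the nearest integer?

5789294 km²

Side lengths (central angles): a = 1.4380, b = 0.5748, c = 1.4490 rad; semiperimeter s = 1.7310.
By l'Huilier's theorem, tan(E/4) = √[tan(s/2) tan((s−a)/2) tan((s−b)/2) tan((s−c)/2)], giving spherical excess E = 0.5039 rad.
Area = E·R² = 0.5039 × (3389.5)² ≈ 5789294 km².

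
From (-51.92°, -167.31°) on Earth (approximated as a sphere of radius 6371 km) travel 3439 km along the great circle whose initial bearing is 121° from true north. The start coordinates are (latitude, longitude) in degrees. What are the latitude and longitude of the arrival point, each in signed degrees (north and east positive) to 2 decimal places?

Angular distance δ = d/R = 3439/6371 = 0.53979 rad; initial bearing θ = 2.1118 rad.
sin φ₂ = sin φ₁ cos δ + cos φ₁ sin δ cos θ = (-0.7872)(0.8578) + (0.6168)(0.5140)(-0.5150) = -0.8385, so φ₂ = -56.98°.
Δλ = atan2(sin θ sin δ cos φ₁, cos δ − sin φ₁ sin φ₂) = atan2(0.2717, 0.1978) = 53.947°.
λ₂ = -167.310° + 53.947° = -113.36°.

-56.98°, -113.36°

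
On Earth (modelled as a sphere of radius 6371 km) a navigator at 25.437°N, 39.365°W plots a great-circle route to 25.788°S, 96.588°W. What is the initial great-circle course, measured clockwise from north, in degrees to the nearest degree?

231°

Δλ = -57.223° = -0.9987 rad.
y = sin Δλ · cos φ₂ = (-0.8408)(0.9004) = -0.7571
x = cos φ₁ sin φ₂ − sin φ₁ cos φ₂ cos Δλ = (0.9031)(-0.4350) − (0.4295)(0.9004)(0.5414) = -0.6022
θ = atan2(y, x) = -128.50°; adding 360° gives 231°.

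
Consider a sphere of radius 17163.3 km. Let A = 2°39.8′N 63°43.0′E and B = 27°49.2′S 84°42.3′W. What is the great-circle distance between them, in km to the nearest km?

In radians: φ₁ = 0.0465, φ₂ = -0.4856, Δλ = -148.422° = -2.5904 rad.
cos c = sin φ₁ sin φ₂ + cos φ₁ cos φ₂ cos Δλ = (0.0465)(-0.4667) + (0.9989)(0.8844)(-0.8519) = -0.77433,
so c = arccos(-0.77433) = 2.45645 rad.
Distance = R·c = 17163.3 × 2.4565 ≈ 42161 km.

42161 km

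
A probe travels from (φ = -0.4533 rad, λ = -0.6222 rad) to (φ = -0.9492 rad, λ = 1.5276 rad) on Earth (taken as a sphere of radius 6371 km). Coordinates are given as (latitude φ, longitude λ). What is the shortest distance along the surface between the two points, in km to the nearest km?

9564 km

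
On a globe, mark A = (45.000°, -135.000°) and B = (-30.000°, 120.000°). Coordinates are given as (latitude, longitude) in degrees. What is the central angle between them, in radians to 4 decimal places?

With latitudes φ₁ = 45.000°, φ₂ = -30.000° and longitude difference Δλ = -105.000°:
cos c = sin φ₁ sin φ₂ + cos φ₁ cos φ₂ cos Δλ = (0.7071)(-0.5000) + (0.7071)(0.8660)(-0.2588) = -0.51205,
so c = arccos(-0.51205) = 2.10836 rad.
So the angular separation is 2.1084 rad.

2.1084 rad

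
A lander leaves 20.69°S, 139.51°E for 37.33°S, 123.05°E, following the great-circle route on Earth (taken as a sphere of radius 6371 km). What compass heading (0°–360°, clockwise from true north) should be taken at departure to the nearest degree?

217°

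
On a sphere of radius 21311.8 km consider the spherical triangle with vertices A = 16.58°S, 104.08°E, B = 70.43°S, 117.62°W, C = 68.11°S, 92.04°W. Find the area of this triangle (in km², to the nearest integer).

56218154 km²

Side lengths (central angles): a = 0.1618, b = 1.6494, c = 1.5416 rad; semiperimeter s = 1.6764.
By l'Huilier's theorem, tan(E/4) = √[tan(s/2) tan((s−a)/2) tan((s−b)/2) tan((s−c)/2)], giving spherical excess E = 0.1238 rad.
Area = E·R² = 0.1238 × (21311.8)² ≈ 56218154 km².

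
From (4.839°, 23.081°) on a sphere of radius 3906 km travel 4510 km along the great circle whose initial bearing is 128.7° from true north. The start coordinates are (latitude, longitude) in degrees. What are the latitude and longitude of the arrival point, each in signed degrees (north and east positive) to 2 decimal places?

-32.39°, 80.79°

Angular distance δ = d/R = 4510/3906 = 1.15463 rad; initial bearing θ = 2.2462 rad.
sin φ₂ = sin φ₁ cos δ + cos φ₁ sin δ cos θ = (0.0844)(0.4043) + (0.9964)(0.9146)(-0.6252) = -0.5357, so φ₂ = -32.39°.
Δλ = atan2(sin θ sin δ cos φ₁, cos δ − sin φ₁ sin φ₂) = atan2(0.7113, 0.4494) = 57.712°.
λ₂ = 23.081° + 57.712° = 80.79°.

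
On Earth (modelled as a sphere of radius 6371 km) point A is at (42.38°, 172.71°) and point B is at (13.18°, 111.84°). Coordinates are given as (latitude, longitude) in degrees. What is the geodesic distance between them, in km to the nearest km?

With latitudes φ₁ = 42.380°, φ₂ = 13.180° and longitude difference Δλ = -60.870°:
Haversine: a = sin²(Δφ/2) + cos φ₁ cos φ₂ sin²(Δλ/2) = 0.0635 + (0.7387)(0.9737)(0.2566) = 0.24810.
Central angle c = 2·arcsin(√a) = 1.04280 rad.
Distance = R·c = 6371 × 1.0428 ≈ 6644 km.

6644 km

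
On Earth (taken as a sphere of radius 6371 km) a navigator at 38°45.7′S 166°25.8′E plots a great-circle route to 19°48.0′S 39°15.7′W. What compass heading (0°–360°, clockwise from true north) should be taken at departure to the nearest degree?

153°

With φ₁ = -0.6765, φ₂ = -0.3456, Δλ = 2.6932 rad, the forward-azimuth formula gives
θ = atan2( sin Δλ cos φ₂ , cos φ₁ sin φ₂ − sin φ₁ cos φ₂ cos Δλ ) = atan2(0.4079, -0.7950) = 152.84°.
So the initial bearing is 153°.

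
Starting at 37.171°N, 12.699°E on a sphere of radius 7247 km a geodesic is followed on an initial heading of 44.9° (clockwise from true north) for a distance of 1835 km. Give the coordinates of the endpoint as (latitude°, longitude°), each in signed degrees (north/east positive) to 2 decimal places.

Angular distance δ = d/R = 1835/7247 = 0.25321 rad; initial bearing θ = 0.7837 rad.
sin φ₂ = sin φ₁ cos δ + cos φ₁ sin δ cos θ = (0.6042)(0.9681) + (0.7968)(0.2505)(0.7083) = 0.7263, so φ₂ = 46.58°.
Δλ = atan2(sin θ sin δ cos φ₁, cos δ − sin φ₁ sin φ₂) = atan2(0.1409, 0.5293) = 14.908°.
λ₂ = 12.699° + 14.908° = 27.61°.

46.58°, 27.61°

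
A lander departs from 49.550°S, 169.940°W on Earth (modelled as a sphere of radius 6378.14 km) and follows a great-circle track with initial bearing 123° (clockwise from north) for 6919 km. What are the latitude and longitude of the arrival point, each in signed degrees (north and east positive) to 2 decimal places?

-41.90°, -75.05°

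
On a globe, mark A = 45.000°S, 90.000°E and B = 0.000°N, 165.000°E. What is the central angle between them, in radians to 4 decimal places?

In radians: φ₁ = -0.7854, φ₂ = 0.0000, Δλ = 75.000° = 1.3090 rad.
cos c = sin φ₁ sin φ₂ + cos φ₁ cos φ₂ cos Δλ = (-0.7071)(0.0000) + (0.7071)(1.0000)(0.2588) = 0.18301,
so c = arccos(0.18301) = 1.38675 rad.
So the angular separation is 1.3867 rad.

1.3867 rad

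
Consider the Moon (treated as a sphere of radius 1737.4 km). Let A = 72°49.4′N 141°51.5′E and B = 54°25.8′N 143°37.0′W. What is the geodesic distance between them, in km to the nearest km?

In radians: φ₁ = 1.2710, φ₂ = 0.9500, Δλ = 74.525° = 1.3007 rad.
Haversine: a = sin²(Δφ/2) + cos φ₁ cos φ₂ sin²(Δλ/2) = 0.0255 + (0.2953)(0.5817)(0.3666) = 0.08852.
Central angle c = 2·arcsin(√a) = 0.60419 rad.
Distance = R·c = 1737.4 × 0.6042 ≈ 1050 km.

1050 km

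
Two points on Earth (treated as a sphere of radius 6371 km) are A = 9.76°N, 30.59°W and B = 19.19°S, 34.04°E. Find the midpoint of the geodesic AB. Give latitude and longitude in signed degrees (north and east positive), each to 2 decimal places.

-5.57°, 0.95°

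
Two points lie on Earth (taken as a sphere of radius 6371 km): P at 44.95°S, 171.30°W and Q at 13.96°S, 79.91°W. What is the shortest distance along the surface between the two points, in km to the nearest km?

With latitudes φ₁ = -44.950°, φ₂ = -13.960° and longitude difference Δλ = 91.390°:
cos c = sin φ₁ sin φ₂ + cos φ₁ cos φ₂ cos Δλ = (-0.7065)(-0.2412) + (0.7077)(0.9705)(-0.0243) = 0.15378,
so c = arccos(0.15378) = 1.41641 rad.
Distance = R·c = 6371 × 1.4164 ≈ 9024 km.

9024 km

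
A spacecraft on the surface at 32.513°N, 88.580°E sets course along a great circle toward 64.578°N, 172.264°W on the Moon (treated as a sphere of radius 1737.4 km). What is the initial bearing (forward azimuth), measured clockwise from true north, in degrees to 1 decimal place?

With φ₁ = 0.5675, φ₂ = 1.1271, Δλ = 1.7306 rad, the forward-azimuth formula gives
θ = atan2( sin Δλ cos φ₂ , cos φ₁ sin φ₂ − sin φ₁ cos φ₂ cos Δλ ) = atan2(0.4238, 0.7983) = 27.96°.
So the initial bearing is 28.0°.

28.0°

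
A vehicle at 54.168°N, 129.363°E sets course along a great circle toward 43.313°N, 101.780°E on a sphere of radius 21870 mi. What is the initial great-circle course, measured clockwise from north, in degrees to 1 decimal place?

With φ₁ = 0.9454, φ₂ = 0.7560, Δλ = -0.4814 rad, the forward-azimuth formula gives
θ = atan2( sin Δλ cos φ₂ , cos φ₁ sin φ₂ − sin φ₁ cos φ₂ cos Δλ ) = atan2(-0.3369, -0.1213) = -109.80°.
Adding 360° brings this into [0°, 360°): 250.2°.

250.2°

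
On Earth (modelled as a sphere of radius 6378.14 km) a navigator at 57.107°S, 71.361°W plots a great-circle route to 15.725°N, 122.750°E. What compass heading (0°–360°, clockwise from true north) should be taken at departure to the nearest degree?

With φ₁ = -0.9967, φ₂ = 0.2745, Δλ = -2.8953 rad, the forward-azimuth formula gives
θ = atan2( sin Δλ cos φ₂ , cos φ₁ sin φ₂ − sin φ₁ cos φ₂ cos Δλ ) = atan2(-0.2347, -0.6367) = -159.77°.
Adding 360° brings this into [0°, 360°): 200°.

200°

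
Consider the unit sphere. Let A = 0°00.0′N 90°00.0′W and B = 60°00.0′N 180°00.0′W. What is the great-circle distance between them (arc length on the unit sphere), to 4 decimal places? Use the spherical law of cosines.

1.5708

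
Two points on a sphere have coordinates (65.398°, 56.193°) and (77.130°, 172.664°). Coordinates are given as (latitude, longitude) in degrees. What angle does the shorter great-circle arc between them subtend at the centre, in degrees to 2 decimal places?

With latitudes φ₁ = 65.398°, φ₂ = 77.130° and longitude difference Δλ = 116.471°:
Haversine: a = sin²(Δφ/2) + cos φ₁ cos φ₂ sin²(Δλ/2) = 0.0104 + (0.4163)(0.2227)(0.7229) = 0.07748.
Central angle c = 2·arcsin(√a) = 0.56414 rad.
So the angular separation is 32.32°.

32.32°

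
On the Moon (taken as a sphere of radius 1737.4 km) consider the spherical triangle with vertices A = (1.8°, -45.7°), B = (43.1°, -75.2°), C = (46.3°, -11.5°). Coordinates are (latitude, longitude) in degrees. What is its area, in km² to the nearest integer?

Side lengths (central angles): a = 0.7706, b = 0.9350, c = 0.8544 rad; semiperimeter s = 1.2800.
By l'Huilier's theorem, tan(E/4) = √[tan(s/2) tan((s−a)/2) tan((s−b)/2) tan((s−c)/2)], giving spherical excess E = 0.3409 rad.
Area = E·R² = 0.3409 × (1737.4)² ≈ 1028959 km².

1028959 km²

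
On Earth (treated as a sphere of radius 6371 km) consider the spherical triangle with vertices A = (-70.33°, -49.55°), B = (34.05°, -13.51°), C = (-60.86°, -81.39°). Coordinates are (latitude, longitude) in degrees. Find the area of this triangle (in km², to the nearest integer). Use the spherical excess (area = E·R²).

Side lengths (central angles): a = 1.9147, b = 0.2776, c = 1.8773 rad; semiperimeter s = 2.0348.
By l'Huilier's theorem, tan(E/4) = √[tan(s/2) tan((s−a)/2) tan((s−b)/2) tan((s−c)/2)], giving spherical excess E = 0.3838 rad.
Area = E·R² = 0.3838 × (6371)² ≈ 15580201 km².

15580201 km²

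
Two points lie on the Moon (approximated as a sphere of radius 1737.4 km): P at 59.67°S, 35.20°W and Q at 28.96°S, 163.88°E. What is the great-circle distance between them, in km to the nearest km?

2728 km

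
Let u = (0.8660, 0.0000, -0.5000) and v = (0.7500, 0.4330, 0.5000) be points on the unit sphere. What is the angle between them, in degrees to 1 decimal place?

66.5°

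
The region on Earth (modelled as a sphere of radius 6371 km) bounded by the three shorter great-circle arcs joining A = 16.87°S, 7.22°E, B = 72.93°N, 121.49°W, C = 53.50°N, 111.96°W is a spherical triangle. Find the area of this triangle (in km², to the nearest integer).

Side lengths (central angles): a = 0.3463, b = 2.1069, c = 2.0410 rad; semiperimeter s = 2.2471.
By l'Huilier's theorem, tan(E/4) = √[tan(s/2) tan((s−a)/2) tan((s−b)/2) tan((s−c)/2)], giving spherical excess E = 0.5782 rad.
Area = E·R² = 0.5782 × (6371)² ≈ 23467748 km².

23467748 km²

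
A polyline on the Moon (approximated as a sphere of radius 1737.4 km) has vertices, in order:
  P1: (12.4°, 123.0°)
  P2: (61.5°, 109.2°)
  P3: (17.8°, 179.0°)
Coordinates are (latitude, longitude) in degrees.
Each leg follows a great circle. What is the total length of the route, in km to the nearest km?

Leg P1→P2: central angle 0.8746 rad, distance 1519.6 km.
Leg P2→P3: central angle 1.1313 rad, distance 1965.4 km.
Total: 1519.6 + 1965.4 ≈ 3485 km.

3485 km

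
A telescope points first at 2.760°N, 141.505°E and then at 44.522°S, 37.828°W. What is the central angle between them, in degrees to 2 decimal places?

138.23°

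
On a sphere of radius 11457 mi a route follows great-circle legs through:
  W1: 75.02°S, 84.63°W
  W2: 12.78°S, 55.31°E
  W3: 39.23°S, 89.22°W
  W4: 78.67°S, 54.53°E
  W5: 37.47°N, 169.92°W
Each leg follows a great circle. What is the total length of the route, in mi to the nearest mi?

80469 mi

Leg W1→W2: central angle 1.5500 rad, distance 17758.8 mi.
Leg W2→W3: central angle 2.0661 rad, distance 23671.7 mi.
Leg W3→W4: central angle 1.0502 rad, distance 12032.3 mi.
Leg W4→W5: central angle 2.3572 rad, distance 27006.1 mi.
Total: 17758.8 + 23671.7 + 12032.3 + 27006.1 ≈ 80469 mi.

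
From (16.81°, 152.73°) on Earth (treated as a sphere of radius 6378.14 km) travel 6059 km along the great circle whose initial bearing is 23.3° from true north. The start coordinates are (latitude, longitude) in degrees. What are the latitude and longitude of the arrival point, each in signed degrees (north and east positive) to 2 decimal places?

Angular distance δ = d/R = 6059/6378.14 = 0.94996 rad; initial bearing θ = 0.4067 rad.
sin φ₂ = sin φ₁ cos δ + cos φ₁ sin δ cos θ = (0.2892)(0.5817) + (0.9573)(0.8134)(0.9184) = 0.8834, so φ₂ = 62.05°.
Δλ = atan2(sin θ sin δ cos φ₁, cos δ − sin φ₁ sin φ₂) = atan2(0.3080, 0.3262) = 43.351°.
λ₂ = 152.730° + 43.351° = 196.08° → -163.92° after wrapping to (−180°, 180°].

62.05°, -163.92°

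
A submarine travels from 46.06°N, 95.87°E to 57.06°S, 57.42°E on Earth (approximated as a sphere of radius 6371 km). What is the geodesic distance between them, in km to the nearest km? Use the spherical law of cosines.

Let φ₁ = 0.8039 rad, φ₂ = -0.9959 rad, and Δλ = -0.6711 rad.
cos c = sin φ₁ sin φ₂ + cos φ₁ cos φ₂ cos Δλ = (0.7201)(-0.8392) + (0.6939)(0.5438)(0.7832) = -0.30881,
so c = arccos(-0.30881) = 1.88474 rad.
Distance = R·c = 6371 × 1.8847 ≈ 12008 km.

12008 km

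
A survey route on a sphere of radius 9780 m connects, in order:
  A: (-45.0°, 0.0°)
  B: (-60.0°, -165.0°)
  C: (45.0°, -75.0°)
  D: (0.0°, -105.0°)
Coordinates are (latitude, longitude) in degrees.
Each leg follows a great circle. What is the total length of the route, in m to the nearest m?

Leg A→B: central angle 1.2965 rad, distance 12679.8 m.
Leg B→C: central angle 2.2299 rad, distance 21808.0 m.
Leg C→D: central angle 0.9117 rad, distance 8916.8 m.
Total: 12679.8 + 21808.0 + 8916.8 ≈ 43405 m.

43405 m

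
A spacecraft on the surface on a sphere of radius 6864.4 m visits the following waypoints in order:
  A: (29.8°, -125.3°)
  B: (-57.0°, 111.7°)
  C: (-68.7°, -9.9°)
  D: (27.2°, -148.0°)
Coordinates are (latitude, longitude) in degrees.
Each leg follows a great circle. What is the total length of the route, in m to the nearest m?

37321 m

Leg A→B: central angle 2.3107 rad, distance 15861.5 m.
Leg B→C: central angle 0.8261 rad, distance 5671.0 m.
Leg C→D: central angle 2.3001 rad, distance 15788.8 m.
Total: 15861.5 + 5671.0 + 15788.8 ≈ 37321 m.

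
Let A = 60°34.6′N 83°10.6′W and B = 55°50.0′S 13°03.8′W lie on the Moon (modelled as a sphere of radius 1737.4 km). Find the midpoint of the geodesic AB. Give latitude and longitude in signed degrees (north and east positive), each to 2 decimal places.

Central angle δ = 2.2483 rad. Interpolating on the sphere with fraction f = 0.5:
P = [sin((1−f)δ)·A + sin(fδ)·B] / sin δ = 1.1575·A + 1.1575·B in Cartesian coordinates,
giving P = (0.7008, -0.7116, 0.0505), i.e. latitude 2.89°, longitude -45.44°.

2.89°, -45.44°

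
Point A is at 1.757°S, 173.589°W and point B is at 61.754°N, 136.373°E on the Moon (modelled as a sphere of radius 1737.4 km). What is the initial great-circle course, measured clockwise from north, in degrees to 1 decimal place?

With φ₁ = -0.0307, φ₂ = 1.0778, Δλ = -0.8733 rad, the forward-azimuth formula gives
θ = atan2( sin Δλ cos φ₂ , cos φ₁ sin φ₂ − sin φ₁ cos φ₂ cos Δλ ) = atan2(-0.3627, 0.8898) = -22.18°.
Adding 360° brings this into [0°, 360°): 337.8°.

337.8°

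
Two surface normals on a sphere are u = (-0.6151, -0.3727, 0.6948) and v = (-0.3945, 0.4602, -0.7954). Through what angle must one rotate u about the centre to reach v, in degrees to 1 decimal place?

u·v = -0.4815; |u| = 1.0000, |v| = 1.0000.
cos θ = (u·v)/(|u||v|) = -0.4815, so θ = 118.8°.

118.8°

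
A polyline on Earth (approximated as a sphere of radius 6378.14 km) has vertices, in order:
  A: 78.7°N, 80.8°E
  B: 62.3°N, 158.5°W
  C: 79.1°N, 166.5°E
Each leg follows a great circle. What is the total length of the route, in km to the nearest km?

6061 km

Leg A→B: central angle 0.6064 rad, distance 3867.5 km.
Leg B→C: central angle 0.3440 rad, distance 2193.9 km.
Total: 3867.5 + 2193.9 ≈ 6061 km.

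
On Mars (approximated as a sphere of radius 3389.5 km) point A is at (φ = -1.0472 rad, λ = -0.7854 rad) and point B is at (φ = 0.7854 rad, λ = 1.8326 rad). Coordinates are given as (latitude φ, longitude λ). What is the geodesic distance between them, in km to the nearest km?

9271 km

Let φ₁ = -1.0472 rad, φ₂ = 0.7854 rad, and Δλ = 2.6180 rad.
Haversine: a = sin²(Δφ/2) + cos φ₁ cos φ₂ sin²(Δλ/2) = 0.6294 + (0.5000)(0.7071)(0.9330) = 0.95928.
Central angle c = 2·arcsin(√a) = 2.73522 rad.
Distance = R·c = 3389.5 × 2.7352 ≈ 9271 km.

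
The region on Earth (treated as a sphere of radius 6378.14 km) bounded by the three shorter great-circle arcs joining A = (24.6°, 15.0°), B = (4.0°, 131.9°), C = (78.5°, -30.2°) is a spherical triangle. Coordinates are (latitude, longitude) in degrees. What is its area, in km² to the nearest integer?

Side lengths (central angles): a = 1.6920, b = 1.0055, c = 1.9620 rad; semiperimeter s = 2.3298.
By l'Huilier's theorem, tan(E/4) = √[tan(s/2) tan((s−a)/2) tan((s−b)/2) tan((s−c)/2)], giving spherical excess E = 1.2884 rad.
Area = E·R² = 1.2884 × (6378.14)² ≈ 52411388 km².

52411388 km²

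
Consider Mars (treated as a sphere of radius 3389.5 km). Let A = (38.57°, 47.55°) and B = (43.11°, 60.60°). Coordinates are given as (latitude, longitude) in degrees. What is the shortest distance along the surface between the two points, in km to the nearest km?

642 km

Let φ₁ = 0.6732 rad, φ₂ = 0.7524 rad, and Δλ = 0.2278 rad.
cos c = sin φ₁ sin φ₂ + cos φ₁ cos φ₂ cos Δλ = (0.6235)(0.6834) + (0.7818)(0.7300)(0.9742) = 0.98212,
so c = arccos(0.98212) = 0.18938 rad.
Distance = R·c = 3389.5 × 0.1894 ≈ 642 km.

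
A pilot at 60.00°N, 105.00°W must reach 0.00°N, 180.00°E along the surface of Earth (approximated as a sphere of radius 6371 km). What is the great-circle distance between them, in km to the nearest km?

9181 km

Let φ₁ = 1.0472 rad, φ₂ = 0.0000 rad, and Δλ = -1.3090 rad.
cos c = sin φ₁ sin φ₂ + cos φ₁ cos φ₂ cos Δλ = (0.8660)(0.0000) + (0.5000)(1.0000)(0.2588) = 0.12941,
so c = arccos(0.12941) = 1.44102 rad.
Distance = R·c = 6371 × 1.4410 ≈ 9181 km.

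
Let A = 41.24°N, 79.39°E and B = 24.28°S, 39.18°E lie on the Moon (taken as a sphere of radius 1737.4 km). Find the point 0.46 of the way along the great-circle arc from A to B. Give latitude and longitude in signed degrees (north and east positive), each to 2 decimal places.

11.69°, 58.70°

The central angle between A and B is δ = 1.3156 rad.
With f = 0.46, the slerp weights are sin((1−f)δ)/sin δ = 0.6740 and sin(fδ)/sin δ = 0.5880.
Weighted sum of the unit vectors: (0.6740)·(0.1385,0.7391,0.6592) + (0.5880)·(0.7066,0.5759,-0.4112) = (0.5088, 0.8367, 0.2025).
Converting back: φ = atan2(z, √(x²+y²)) = 11.69°, λ = atan2(y, x) = 58.70°.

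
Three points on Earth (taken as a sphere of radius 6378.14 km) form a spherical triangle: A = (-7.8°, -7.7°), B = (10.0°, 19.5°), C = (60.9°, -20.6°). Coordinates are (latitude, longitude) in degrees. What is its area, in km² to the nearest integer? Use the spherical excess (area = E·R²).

Side lengths (central angles): a = 1.0262, b = 1.2121, c = 0.5657 rad; semiperimeter s = 1.4020.
By l'Huilier's theorem, tan(E/4) = √[tan(s/2) tan((s−a)/2) tan((s−b)/2) tan((s−c)/2)], giving spherical excess E = 0.3289 rad.
Area = E·R² = 0.3289 × (6378.14)² ≈ 13378518 km².

13378518 km²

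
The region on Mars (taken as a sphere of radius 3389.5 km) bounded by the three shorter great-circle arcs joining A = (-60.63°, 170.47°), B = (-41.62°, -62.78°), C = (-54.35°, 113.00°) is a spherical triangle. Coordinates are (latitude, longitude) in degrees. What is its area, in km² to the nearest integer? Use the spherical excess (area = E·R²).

4168213 km²

Side lengths (central angles): a = 1.4654, b = 0.5319, c = 1.2031 rad; semiperimeter s = 1.6002.
By l'Huilier's theorem, tan(E/4) = √[tan(s/2) tan((s−a)/2) tan((s−b)/2) tan((s−c)/2)], giving spherical excess E = 0.3628 rad.
Area = E·R² = 0.3628 × (3389.5)² ≈ 4168213 km².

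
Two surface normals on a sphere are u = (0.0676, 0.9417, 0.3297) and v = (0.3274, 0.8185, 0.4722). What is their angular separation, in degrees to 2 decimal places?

u·v = 0.9486; |u| = 1.0000, |v| = 1.0001.
cos θ = (u·v)/(|u||v|) = 0.9485, so θ = 18.47°.

18.47°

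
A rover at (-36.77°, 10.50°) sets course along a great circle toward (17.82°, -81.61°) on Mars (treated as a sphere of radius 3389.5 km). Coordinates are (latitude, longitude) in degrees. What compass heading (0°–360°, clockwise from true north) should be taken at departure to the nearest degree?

Δλ = -92.110° = -1.6076 rad.
y = sin Δλ · cos φ₂ = (-0.9993)(0.9520) = -0.9514
x = cos φ₁ sin φ₂ − sin φ₁ cos φ₂ cos Δλ = (0.8010)(0.3060) − (-0.5986)(0.9520)(-0.0368) = 0.2242
θ = atan2(y, x) = -76.74°; adding 360° gives 283°.

283°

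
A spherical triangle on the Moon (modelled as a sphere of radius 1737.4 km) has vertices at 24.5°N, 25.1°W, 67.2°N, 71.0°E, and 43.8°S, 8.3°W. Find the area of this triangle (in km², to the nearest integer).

Side lengths (central angles): a = 2.1971, b = 1.2221, c = 1.2188 rad; semiperimeter s = 2.3189.
By l'Huilier's theorem, tan(E/4) = √[tan(s/2) tan((s−a)/2) tan((s−b)/2) tan((s−c)/2)], giving spherical excess E = 0.9001 rad.
Area = E·R² = 0.9001 × (1737.4)² ≈ 2717128 km².

2717128 km²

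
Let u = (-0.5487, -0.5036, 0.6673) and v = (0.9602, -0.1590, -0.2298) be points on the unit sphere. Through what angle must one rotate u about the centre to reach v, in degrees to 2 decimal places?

u·v = -0.6001; |u| = 1.0000, |v| = 1.0000.
cos θ = (u·v)/(|u||v|) = -0.6001, so θ = 126.88°.

126.88°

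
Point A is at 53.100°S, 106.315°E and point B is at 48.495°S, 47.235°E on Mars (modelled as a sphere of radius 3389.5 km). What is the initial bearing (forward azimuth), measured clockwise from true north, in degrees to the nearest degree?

Δλ = -59.080° = -1.0311 rad.
y = sin Δλ · cos φ₂ = (-0.8579)(0.6627) = -0.5685
x = cos φ₁ sin φ₂ − sin φ₁ cos φ₂ cos Δλ = (0.6004)(-0.7489) − (-0.7997)(0.6627)(0.5138) = -0.1773
θ = atan2(y, x) = -107.33°; adding 360° gives 253°.

253°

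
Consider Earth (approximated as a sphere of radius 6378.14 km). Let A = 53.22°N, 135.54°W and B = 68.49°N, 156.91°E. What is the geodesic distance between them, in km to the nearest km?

With latitudes φ₁ = 53.220°, φ₂ = 68.490° and longitude difference Δλ = -67.550°:
cos c = sin φ₁ sin φ₂ + cos φ₁ cos φ₂ cos Δλ = (0.8009)(0.9304) + (0.5987)(0.3667)(0.3819) = 0.82899,
so c = arccos(0.82899) = 0.59349 rad.
Distance = R·c = 6378.14 × 0.5935 ≈ 3785 km.

3785 km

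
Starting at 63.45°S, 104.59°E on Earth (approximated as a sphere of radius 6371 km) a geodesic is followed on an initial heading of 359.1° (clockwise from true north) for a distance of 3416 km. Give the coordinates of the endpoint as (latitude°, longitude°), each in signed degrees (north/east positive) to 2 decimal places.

-32.73°, 104.04°

Angular distance δ = d/R = 3416/6371 = 0.53618 rad; initial bearing θ = 6.2675 rad.
sin φ₂ = sin φ₁ cos δ + cos φ₁ sin δ cos θ = (-0.8945)(0.8597) + (0.4470)(0.5109)(0.9999) = -0.5407, so φ₂ = -32.73°.
Δλ = atan2(sin θ sin δ cos φ₁, cos δ − sin φ₁ sin φ₂) = atan2(-0.0036, 0.3760) = -0.547°.
λ₂ = 104.590° − 0.547° = 104.04°.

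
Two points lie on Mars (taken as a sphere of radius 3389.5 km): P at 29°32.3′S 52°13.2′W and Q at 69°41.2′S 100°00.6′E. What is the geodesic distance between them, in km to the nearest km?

In radians: φ₁ = -0.5155, φ₂ = -1.2163, Δλ = 152.230° = 2.6569 rad.
Haversine: a = sin²(Δφ/2) + cos φ₁ cos φ₂ sin²(Δλ/2) = 0.1178 + (0.8700)(0.3472)(0.9424) = 0.40245.
Central angle c = 2·arcsin(√a) = 1.37444 rad.
Distance = R·c = 3389.5 × 1.3744 ≈ 4659 km.

4659 km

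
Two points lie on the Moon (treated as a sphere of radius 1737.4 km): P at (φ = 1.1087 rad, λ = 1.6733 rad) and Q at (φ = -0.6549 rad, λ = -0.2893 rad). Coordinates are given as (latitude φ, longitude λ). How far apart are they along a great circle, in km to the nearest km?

In radians: φ₁ = 1.1087, φ₂ = -0.6549, Δλ = -112.449° = -1.9626 rad.
Haversine: a = sin²(Δφ/2) + cos φ₁ cos φ₂ sin²(Δλ/2) = 0.5958 + (0.4458)(0.7931)(0.6909) = 0.84011.
Central angle c = 2·arcsin(√a) = 2.31886 rad.
Distance = R·c = 1737.4 × 2.3189 ≈ 4029 km.

4029 km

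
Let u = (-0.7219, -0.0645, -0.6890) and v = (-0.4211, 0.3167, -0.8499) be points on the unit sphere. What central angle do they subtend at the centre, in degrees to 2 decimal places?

29.64°

u·v = 0.8691; |u| = 1.0000, |v| = 1.0000.
cos θ = (u·v)/(|u||v|) = 0.8692, so θ = 29.64°.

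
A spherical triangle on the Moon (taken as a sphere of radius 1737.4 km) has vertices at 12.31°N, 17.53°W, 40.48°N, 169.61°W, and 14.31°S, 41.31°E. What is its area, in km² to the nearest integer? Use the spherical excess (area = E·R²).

8047788 km²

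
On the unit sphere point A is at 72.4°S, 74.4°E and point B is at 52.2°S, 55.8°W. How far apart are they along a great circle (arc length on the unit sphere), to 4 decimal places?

In radians: φ₁ = -1.2636, φ₂ = -0.9111, Δλ = -130.200° = -2.2724 rad.
Haversine: a = sin²(Δφ/2) + cos φ₁ cos φ₂ sin²(Δλ/2) = 0.0308 + (0.3024)(0.6129)(0.8227) = 0.18323.
Central angle c = 2·arcsin(√a) = 0.88466 rad.
On the unit sphere the arc length equals the central angle: 0.8847.

0.8847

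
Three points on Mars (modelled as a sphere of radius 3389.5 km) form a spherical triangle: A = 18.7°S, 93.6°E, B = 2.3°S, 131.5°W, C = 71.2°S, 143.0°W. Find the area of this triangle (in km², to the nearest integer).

Side lengths (central angles): a = 1.2095, b = 1.4349, c = 2.2852 rad; semiperimeter s = 2.4648.
By l'Huilier's theorem, tan(E/4) = √[tan(s/2) tan((s−a)/2) tan((s−b)/2) tan((s−c)/2)], giving spherical excess E = 1.2536 rad.
Area = E·R² = 1.2536 × (3389.5)² ≈ 14401710 km².

14401710 km²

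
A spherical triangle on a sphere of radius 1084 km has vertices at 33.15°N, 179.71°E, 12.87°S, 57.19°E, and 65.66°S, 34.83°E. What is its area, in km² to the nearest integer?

Side lengths (central angles): a = 0.9588, b = 2.4662, c = 2.1659 rad; semiperimeter s = 2.7954.
By l'Huilier's theorem, tan(E/4) = √[tan(s/2) tan((s−a)/2) tan((s−b)/2) tan((s−c)/2)], giving spherical excess E = 2.2668 rad.
Area = E·R² = 2.2668 × (1084)² ≈ 2663591 km².

2663591 km²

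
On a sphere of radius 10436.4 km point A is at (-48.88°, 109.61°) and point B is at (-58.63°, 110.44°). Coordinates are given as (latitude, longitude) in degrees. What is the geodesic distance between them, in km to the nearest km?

Let φ₁ = -0.8531 rad, φ₂ = -1.0233 rad, and Δλ = 0.0145 rad.
Haversine: a = sin²(Δφ/2) + cos φ₁ cos φ₂ sin²(Δλ/2) = 0.0072 + (0.6576)(0.5206)(0.0001) = 0.00724.
Central angle c = 2·arcsin(√a) = 0.17038 rad.
Distance = R·c = 10436.4 × 0.1704 ≈ 1778 km.

1778 km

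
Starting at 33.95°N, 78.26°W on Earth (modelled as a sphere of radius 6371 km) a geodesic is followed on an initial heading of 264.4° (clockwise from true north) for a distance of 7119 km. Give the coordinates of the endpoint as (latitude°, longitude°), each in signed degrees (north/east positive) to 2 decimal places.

9.90°, -143.52°

Angular distance δ = d/R = 7119/6371 = 1.11741 rad; initial bearing θ = 4.6147 rad.
sin φ₂ = sin φ₁ cos δ + cos φ₁ sin δ cos θ = (0.5585)(0.4380) + (0.8295)(0.8990)(-0.0976) = 0.1718, so φ₂ = 9.90°.
Δλ = atan2(sin θ sin δ cos φ₁, cos δ − sin φ₁ sin φ₂) = atan2(-0.7422, 0.3420) = -65.256°.
λ₂ = -78.260° − 65.256° = -143.52°.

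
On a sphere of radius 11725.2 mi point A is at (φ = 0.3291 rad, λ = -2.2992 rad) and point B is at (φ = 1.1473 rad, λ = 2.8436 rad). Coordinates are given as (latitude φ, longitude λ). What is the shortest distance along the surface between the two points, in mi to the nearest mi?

12854 mi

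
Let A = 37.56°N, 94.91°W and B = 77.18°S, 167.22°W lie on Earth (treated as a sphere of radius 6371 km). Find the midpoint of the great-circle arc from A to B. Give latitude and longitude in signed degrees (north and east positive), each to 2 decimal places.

The central angle between A and B is δ = 2.1424 rad.
With f = 0.5, the slerp weights are sin((1−f)δ)/sin δ = 1.0436 and sin(fδ)/sin δ = 1.0436.
Weighted sum of the unit vectors: (1.0436)·(-0.0678,-0.7898,0.6096) + (1.0436)·(-0.2164,-0.0491,-0.9751) = (-0.2966, -0.8755, -0.3814).
Converting back: φ = atan2(z, √(x²+y²)) = -22.42°, λ = atan2(y, x) = -108.72°.

-22.42°, -108.72°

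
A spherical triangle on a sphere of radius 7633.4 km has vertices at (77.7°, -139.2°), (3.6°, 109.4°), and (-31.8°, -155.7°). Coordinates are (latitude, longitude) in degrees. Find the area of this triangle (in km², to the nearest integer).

122210913 km²

Side lengths (central angles): a = 1.6765, b = 1.9191, c = 1.5870 rad; semiperimeter s = 2.5913.
By l'Huilier's theorem, tan(E/4) = √[tan(s/2) tan((s−a)/2) tan((s−b)/2) tan((s−c)/2)], giving spherical excess E = 2.0974 rad.
Area = E·R² = 2.0974 × (7633.4)² ≈ 122210913 km².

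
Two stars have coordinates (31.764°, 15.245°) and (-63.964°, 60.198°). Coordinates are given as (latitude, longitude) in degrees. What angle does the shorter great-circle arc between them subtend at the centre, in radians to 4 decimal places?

With latitudes φ₁ = 31.764°, φ₂ = -63.964° and longitude difference Δλ = 44.953°:
cos c = sin φ₁ sin φ₂ + cos φ₁ cos φ₂ cos Δλ = (0.5264)(-0.8985) + (0.8502)(0.4389)(0.7077) = -0.20890,
so c = arccos(-0.20890) = 1.78124 rad.
So the angular separation is 1.7812 rad.

1.7812 rad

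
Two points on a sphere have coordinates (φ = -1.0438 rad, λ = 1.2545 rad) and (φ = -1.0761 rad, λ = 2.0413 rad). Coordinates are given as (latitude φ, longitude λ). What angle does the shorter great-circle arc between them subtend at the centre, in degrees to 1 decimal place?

21.7°

Let φ₁ = -1.0438 rad, φ₂ = -1.0761 rad, and Δλ = 0.7868 rad.
cos c = sin φ₁ sin φ₂ + cos φ₁ cos φ₂ cos Δλ = (-0.8643)(-0.8801) + (0.5029)(0.4748)(0.7061) = 0.92931,
so c = arccos(0.92931) = 0.37827 rad.
So the angular separation is 21.7°.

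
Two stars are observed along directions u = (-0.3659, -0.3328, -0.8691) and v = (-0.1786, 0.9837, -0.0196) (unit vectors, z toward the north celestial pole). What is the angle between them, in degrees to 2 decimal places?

104.18°

u·v = -0.2450; |u| = 1.0000, |v| = 1.0000.
cos θ = (u·v)/(|u||v|) = -0.2450, so θ = 104.18°.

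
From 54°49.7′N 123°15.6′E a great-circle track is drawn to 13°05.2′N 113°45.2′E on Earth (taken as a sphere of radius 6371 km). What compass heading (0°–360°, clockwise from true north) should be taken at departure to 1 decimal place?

With φ₁ = 0.9569, φ₂ = 0.2284, Δλ = -0.1659 rad, the forward-azimuth formula gives
θ = atan2( sin Δλ cos φ₂ , cos φ₁ sin φ₂ − sin φ₁ cos φ₂ cos Δλ ) = atan2(-0.1609, -0.6548) = -166.20°.
Adding 360° brings this into [0°, 360°): 193.8°.

193.8°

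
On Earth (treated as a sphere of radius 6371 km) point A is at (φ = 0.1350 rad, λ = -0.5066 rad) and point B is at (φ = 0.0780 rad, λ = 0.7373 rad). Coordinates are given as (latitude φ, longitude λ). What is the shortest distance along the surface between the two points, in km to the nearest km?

With latitudes φ₁ = 7.735°, φ₂ = 4.469° and longitude difference Δλ = 71.270°:
cos c = sin φ₁ sin φ₂ + cos φ₁ cos φ₂ cos Δλ = (0.1346)(0.0779) + (0.9909)(0.9970)(0.3211) = 0.32770,
so c = arccos(0.32770) = 1.23692 rad.
Distance = R·c = 6371 × 1.2369 ≈ 7880 km.

7880 km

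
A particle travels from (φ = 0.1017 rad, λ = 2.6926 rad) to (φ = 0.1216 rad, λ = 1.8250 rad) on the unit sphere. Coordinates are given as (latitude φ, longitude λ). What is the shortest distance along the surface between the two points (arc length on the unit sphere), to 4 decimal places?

0.8621

With latitudes φ₁ = 5.827°, φ₂ = 6.967° and longitude difference Δλ = -49.710°:
Haversine: a = sin²(Δφ/2) + cos φ₁ cos φ₂ sin²(Δλ/2) = 0.0001 + (0.9948)(0.9926)(0.1767) = 0.17456.
Central angle c = 2·arcsin(√a) = 0.86205 rad.
On the unit sphere the arc length equals the central angle: 0.8621.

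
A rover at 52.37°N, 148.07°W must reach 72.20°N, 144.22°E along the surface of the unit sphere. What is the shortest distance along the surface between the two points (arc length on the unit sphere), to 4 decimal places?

0.6009

Let φ₁ = 0.9140 rad, φ₂ = 1.2601 rad, and Δλ = -1.1818 rad.
cos c = sin φ₁ sin φ₂ + cos φ₁ cos φ₂ cos Δλ = (0.7920)(0.9521) + (0.6106)(0.3057)(0.3793) = 0.82485,
so c = arccos(0.82485) = 0.60086 rad.
On the unit sphere the arc length equals the central angle: 0.6009.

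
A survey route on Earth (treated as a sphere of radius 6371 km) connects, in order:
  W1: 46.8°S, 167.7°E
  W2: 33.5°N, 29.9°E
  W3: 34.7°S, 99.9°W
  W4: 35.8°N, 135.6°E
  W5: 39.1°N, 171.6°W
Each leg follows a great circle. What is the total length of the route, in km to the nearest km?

Leg W1→W2: central angle 2.5414 rad, distance 16191.2 km.
Leg W2→W3: central angle 2.4235 rad, distance 15440.0 km.
Leg W3→W4: central angle 2.3613 rad, distance 15043.7 km.
Leg W4→W5: central angle 0.7235 rad, distance 4609.7 km.
Total: 16191.2 + 15440.0 + 15043.7 + 4609.7 ≈ 51285 km.

51285 km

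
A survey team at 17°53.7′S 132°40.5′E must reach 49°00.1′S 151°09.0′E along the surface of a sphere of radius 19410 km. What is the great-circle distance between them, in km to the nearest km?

Let φ₁ = -0.3123 rad, φ₂ = -0.8552 rad, and Δλ = 0.3224 rad.
cos c = sin φ₁ sin φ₂ + cos φ₁ cos φ₂ cos Δλ = (-0.3073)(-0.7547) + (0.9516)(0.6560)(0.9485) = 0.82403,
so c = arccos(0.82403) = 0.60231 rad.
Distance = R·c = 19410 × 0.6023 ≈ 11691 km.

11691 km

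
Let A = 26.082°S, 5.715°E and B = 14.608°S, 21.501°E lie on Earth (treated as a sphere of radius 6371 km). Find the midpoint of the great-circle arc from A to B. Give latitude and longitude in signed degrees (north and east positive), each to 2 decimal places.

Central angle δ = 0.3263 rad. Interpolating on the sphere with fraction f = 0.5:
P = [sin((1−f)δ)·A + sin(fδ)·B] / sin δ = 0.5067·A + 0.5067·B in Cartesian coordinates,
giving P = (0.9091, 0.2250, -0.3506), i.e. latitude -20.52°, longitude 13.90°.

-20.52°, 13.90°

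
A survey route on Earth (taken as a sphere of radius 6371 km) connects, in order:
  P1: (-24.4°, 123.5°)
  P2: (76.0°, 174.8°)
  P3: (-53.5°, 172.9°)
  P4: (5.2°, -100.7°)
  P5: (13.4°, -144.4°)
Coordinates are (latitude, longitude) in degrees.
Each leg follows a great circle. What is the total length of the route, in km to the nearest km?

Leg P1→P2: central angle 1.8370 rad, distance 11703.6 km.
Leg P2→P3: central angle 2.2603 rad, distance 14400.4 km.
Leg P3→P4: central angle 1.6065 rad, distance 10234.8 km.
Leg P4→P5: central angle 0.7650 rad, distance 4873.7 km.
Total: 11703.6 + 14400.4 + 10234.8 + 4873.7 ≈ 41212 km.

41212 km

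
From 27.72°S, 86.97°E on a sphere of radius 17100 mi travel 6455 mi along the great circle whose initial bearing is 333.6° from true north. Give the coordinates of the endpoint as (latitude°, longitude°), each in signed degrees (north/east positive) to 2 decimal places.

-8.06°, 77.44°

Angular distance δ = d/R = 6455/17100 = 0.37749 rad; initial bearing θ = 5.8224 rad.
sin φ₂ = sin φ₁ cos δ + cos φ₁ sin δ cos θ = (-0.4652)(0.9296) + (0.8852)(0.3686)(0.8957) = -0.1401, so φ₂ = -8.06°.
Δλ = atan2(sin θ sin δ cos φ₁, cos δ − sin φ₁ sin φ₂) = atan2(-0.1451, 0.8644) = -9.527°.
λ₂ = 86.970° − 9.527° = 77.44°.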